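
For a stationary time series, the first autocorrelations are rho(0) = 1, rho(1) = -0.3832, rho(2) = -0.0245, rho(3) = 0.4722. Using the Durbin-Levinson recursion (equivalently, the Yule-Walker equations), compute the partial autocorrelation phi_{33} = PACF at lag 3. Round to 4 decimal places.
\phi_{33} = 0.4690

The PACF at lag k is phi_{kk}, the last component of the solution
to the Yule-Walker system G_k phi = r_k where
  (G_k)_{ij} = rho(|i - j|), (r_k)_i = rho(i), i,j = 1..k.
Equivalently, Durbin-Levinson gives phi_{kk} iteratively:
  phi_{11} = rho(1)
  phi_{kk} = [rho(k) - sum_{j=1..k-1} phi_{k-1,j} rho(k-j)]
            / [1 - sum_{j=1..k-1} phi_{k-1,j} rho(j)],
  phi_{k,j} = phi_{k-1,j} - phi_{kk} phi_{k-1,k-j},  j = 1..k-1.
Step k = 1:
  phi_11 = rho(1) = -0.3832.
Step k = 2:
  phi_22 = [rho(2) - phi_11 rho(1)] / [1 - phi_11 rho(1)] = [-0.0245 - (-0.3832)(-0.3832)] / [1 - (-0.3832)(-0.3832)]
         = -0.17134224 / 0.85315776 = -0.200833.
  Update: phi_21 = phi_11 - phi_22 phi_11 = -0.3832 - (-0.200833)(-0.3832) = -0.460159.
Step k = 3:
  phi_33 = [rho(3) - phi_21 rho(2) - phi_22 rho(1)] / [1 - phi_21 rho(1) - phi_22 rho(2)]
    numerator   = 0.4722 - (-0.460159)(-0.0245) - (-0.200833)(-0.3832) = 0.38396689
    denominator = 1 - (-0.460159)(-0.3832) - (-0.200833)(-0.0245) = 0.81874658
  phi_33 = 0.38396689 / 0.81874658 = 0.469.
Therefore phi_{33} = 0.4690.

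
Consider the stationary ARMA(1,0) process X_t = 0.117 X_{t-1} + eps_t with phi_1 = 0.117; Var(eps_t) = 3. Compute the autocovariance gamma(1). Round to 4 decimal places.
\gamma(1) = 0.3559

Multiply the model equation by X_{t-k} and take expectations. With theta_0 = psi_0 = 1 and psi_j the MA(infinity) weights, this gives
  gamma(k) - sum_i phi_i gamma(k-i) = c_k,
  c_k = sigma^2 * sum_{j=k..q} theta_j psi_{j-k}   (c_k = 0 for k > q),
using gamma(-m) = gamma(m).
Pure AR (q = 0): c_0 = sigma^2 = 3, c_k = 0 for k >= 1.
Equations for k = 0 and k = 1 (AR order 1):
  gamma(0) = phi_1 gamma(1) + c_0
  gamma(1) = phi_1 gamma(0) + c_1
Substituting the second into the first: gamma(0) (1 - phi_1^2) = c_0 + phi_1 c_1, so
  gamma(0) = c_0 / (1 - phi_1^2) = 3 / (1 - (0.117)^2) = 3 / 0.986311 = 3.041637.
  gamma(1) = phi_1 gamma(0) = (0.117)(3.041637) = 0.355872.
Therefore gamma(1) = 0.3559 (to 4 decimal places).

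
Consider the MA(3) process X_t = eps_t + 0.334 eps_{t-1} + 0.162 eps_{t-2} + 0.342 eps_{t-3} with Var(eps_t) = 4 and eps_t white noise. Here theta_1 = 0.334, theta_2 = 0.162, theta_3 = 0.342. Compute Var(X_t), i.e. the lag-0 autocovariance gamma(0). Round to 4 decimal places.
\gamma(0) = 5.0191

For an MA(q) process X_t = eps_t + sum_i theta_i eps_{t-i} with
Var(eps_t) = sigma^2, the variance is
  gamma(0) = sigma^2 * (1 + sum_i theta_i^2).
  sum_i theta_i^2 = (0.334)^2 + (0.162)^2 + (0.342)^2 = 0.111556 + 0.026244 + 0.116964 = 0.254764.
  gamma(0) = 4 * (1 + 0.254764) = 4 * 1.254764 = 5.019056, which rounds to 5.0191.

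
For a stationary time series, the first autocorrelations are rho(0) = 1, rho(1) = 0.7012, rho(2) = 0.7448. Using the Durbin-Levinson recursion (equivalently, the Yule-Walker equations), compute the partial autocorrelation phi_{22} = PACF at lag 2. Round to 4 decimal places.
\phi_{22} = 0.4980

The PACF at lag k is phi_{kk}, the last component of the solution
to the Yule-Walker system G_k phi = r_k where
  (G_k)_{ij} = rho(|i - j|), (r_k)_i = rho(i), i,j = 1..k.
Equivalently, Durbin-Levinson gives phi_{kk} iteratively:
  phi_{11} = rho(1)
  phi_{kk} = [rho(k) - sum_{j=1..k-1} phi_{k-1,j} rho(k-j)]
            / [1 - sum_{j=1..k-1} phi_{k-1,j} rho(j)],
  phi_{k,j} = phi_{k-1,j} - phi_{kk} phi_{k-1,k-j},  j = 1..k-1.
Step k = 1:
  phi_11 = rho(1) = 0.7012.
Step k = 2:
  phi_22 = [rho(2) - phi_11 rho(1)] / [1 - phi_11 rho(1)] = [0.7448 - (0.7012)(0.7012)] / [1 - (0.7012)(0.7012)]
         = 0.25311856 / 0.50831856 = 0.498.
Therefore phi_{22} = 0.4980.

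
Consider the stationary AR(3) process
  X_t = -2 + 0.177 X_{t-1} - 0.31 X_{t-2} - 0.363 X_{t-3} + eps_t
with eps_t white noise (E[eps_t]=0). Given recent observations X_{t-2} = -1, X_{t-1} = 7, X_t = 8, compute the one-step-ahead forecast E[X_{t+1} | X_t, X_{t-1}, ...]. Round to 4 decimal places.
E[X_{t+1} \mid \mathcal F_t] = -2.3910

For an AR(p) model X_t = c + sum_i phi_i X_{t-i} + eps_t, the
one-step-ahead conditional mean is
  E[X_{t+1} | X_t, ...] = c + sum_i phi_i X_{t+1-i}.
Substitute known values:
  E[X_{t+1} | ...] = -2 + (0.177) * (8) + (-0.31) * (7) + (-0.363) * (-1)
                   = -2.3910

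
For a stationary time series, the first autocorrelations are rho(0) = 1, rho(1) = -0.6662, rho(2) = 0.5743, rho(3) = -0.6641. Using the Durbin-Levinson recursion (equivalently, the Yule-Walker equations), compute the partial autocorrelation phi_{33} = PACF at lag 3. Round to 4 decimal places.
\phi_{33} = -0.4090

The PACF at lag k is phi_{kk}, the last component of the solution
to the Yule-Walker system G_k phi = r_k where
  (G_k)_{ij} = rho(|i - j|), (r_k)_i = rho(i), i,j = 1..k.
Equivalently, Durbin-Levinson gives phi_{kk} iteratively:
  phi_{11} = rho(1)
  phi_{kk} = [rho(k) - sum_{j=1..k-1} phi_{k-1,j} rho(k-j)]
            / [1 - sum_{j=1..k-1} phi_{k-1,j} rho(j)],
  phi_{k,j} = phi_{k-1,j} - phi_{kk} phi_{k-1,k-j},  j = 1..k-1.
Step k = 1:
  phi_11 = rho(1) = -0.6662.
Step k = 2:
  phi_22 = [rho(2) - phi_11 rho(1)] / [1 - phi_11 rho(1)] = [0.5743 - (-0.6662)(-0.6662)] / [1 - (-0.6662)(-0.6662)]
         = 0.13047756 / 0.55617756 = 0.234597.
  Update: phi_21 = phi_11 - phi_22 phi_11 = -0.6662 - (0.234597)(-0.6662) = -0.509912.
Step k = 3:
  phi_33 = [rho(3) - phi_21 rho(2) - phi_22 rho(1)] / [1 - phi_21 rho(1) - phi_22 rho(2)]
    numerator   = -0.6641 - (-0.509912)(0.5743) - (0.234597)(-0.6662) = -0.21496933
    denominator = 1 - (-0.509912)(-0.6662) - (0.234597)(0.5743) = 0.52556792
  phi_33 = -0.21496933 / 0.52556792 = -0.409.
Therefore phi_{33} = -0.4090.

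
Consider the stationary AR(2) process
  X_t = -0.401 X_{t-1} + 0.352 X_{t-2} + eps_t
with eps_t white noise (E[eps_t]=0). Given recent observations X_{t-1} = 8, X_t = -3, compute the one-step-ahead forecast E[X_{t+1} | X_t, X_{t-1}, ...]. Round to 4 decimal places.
E[X_{t+1} \mid \mathcal F_t] = 4.0190

For an AR(p) model X_t = c + sum_i phi_i X_{t-i} + eps_t, the
one-step-ahead conditional mean is
  E[X_{t+1} | X_t, ...] = c + sum_i phi_i X_{t+1-i}.
Substitute known values:
  E[X_{t+1} | ...] = (-0.401) * (-3) + (0.352) * (8)
                   = 4.0190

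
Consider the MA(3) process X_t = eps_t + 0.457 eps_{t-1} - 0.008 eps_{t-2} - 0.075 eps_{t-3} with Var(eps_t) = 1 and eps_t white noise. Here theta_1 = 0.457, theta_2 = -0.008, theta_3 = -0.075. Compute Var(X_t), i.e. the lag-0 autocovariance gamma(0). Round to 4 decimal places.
\gamma(0) = 1.2145

For an MA(q) process X_t = eps_t + sum_i theta_i eps_{t-i} with
Var(eps_t) = sigma^2, the variance is
  gamma(0) = sigma^2 * (1 + sum_i theta_i^2).
  sum_i theta_i^2 = (0.457)^2 + (-0.008)^2 + (-0.075)^2 = 0.208849 + 0.000064 + 0.005625 = 0.214538.
  gamma(0) = 1 * (1 + 0.214538) = 1 * 1.214538 = 1.214538, which rounds to 1.2145.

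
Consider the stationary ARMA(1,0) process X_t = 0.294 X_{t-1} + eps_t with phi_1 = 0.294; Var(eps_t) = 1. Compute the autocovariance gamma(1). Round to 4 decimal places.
\gamma(1) = 0.3218

Multiply the model equation by X_{t-k} and take expectations. With theta_0 = psi_0 = 1 and psi_j the MA(infinity) weights, this gives
  gamma(k) - sum_i phi_i gamma(k-i) = c_k,
  c_k = sigma^2 * sum_{j=k..q} theta_j psi_{j-k}   (c_k = 0 for k > q),
using gamma(-m) = gamma(m).
Pure AR (q = 0): c_0 = sigma^2 = 1, c_k = 0 for k >= 1.
Equations for k = 0 and k = 1 (AR order 1):
  gamma(0) = phi_1 gamma(1) + c_0
  gamma(1) = phi_1 gamma(0) + c_1
Substituting the second into the first: gamma(0) (1 - phi_1^2) = c_0 + phi_1 c_1, so
  gamma(0) = c_0 / (1 - phi_1^2) = 1 / (1 - (0.294)^2) = 1 / 0.913564 = 1.094614.
  gamma(1) = phi_1 gamma(0) = (0.294)(1.094614) = 0.321817.
Therefore gamma(1) = 0.3218 (to 4 decimal places).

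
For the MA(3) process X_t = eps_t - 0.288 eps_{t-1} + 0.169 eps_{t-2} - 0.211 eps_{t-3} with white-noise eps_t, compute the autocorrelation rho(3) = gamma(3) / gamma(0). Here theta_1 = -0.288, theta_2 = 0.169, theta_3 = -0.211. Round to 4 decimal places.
\rho(3) = -0.1825

For an MA(q) process with theta_0 = 1, the autocovariance is
  gamma(k) = sigma^2 * sum_{i=0..q-k} theta_i * theta_{i+k},
and rho(k) = gamma(k) / gamma(0). Sigma^2 cancels.
  numerator   = (1)*(-0.211) = -0.211.
  denominator = (1)^2 + (-0.288)^2 + (0.169)^2 + (-0.211)^2 = 1.156026.
  rho(3) = -0.211 / 1.156026 = -0.1825.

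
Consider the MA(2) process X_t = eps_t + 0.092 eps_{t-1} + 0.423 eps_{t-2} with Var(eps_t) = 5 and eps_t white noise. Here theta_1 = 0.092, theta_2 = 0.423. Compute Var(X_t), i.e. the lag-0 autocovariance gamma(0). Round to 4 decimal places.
\gamma(0) = 5.9370

For an MA(q) process X_t = eps_t + sum_i theta_i eps_{t-i} with
Var(eps_t) = sigma^2, the variance is
  gamma(0) = sigma^2 * (1 + sum_i theta_i^2).
  sum_i theta_i^2 = (0.092)^2 + (0.423)^2 = 0.008464 + 0.178929 = 0.187393.
  gamma(0) = 5 * (1 + 0.187393) = 5 * 1.187393 = 5.936965, which rounds to 5.9370.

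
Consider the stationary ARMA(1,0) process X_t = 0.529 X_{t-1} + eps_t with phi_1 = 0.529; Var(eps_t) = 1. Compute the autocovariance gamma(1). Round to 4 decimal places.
\gamma(1) = 0.7346

Multiply the model equation by X_{t-k} and take expectations. With theta_0 = psi_0 = 1 and psi_j the MA(infinity) weights, this gives
  gamma(k) - sum_i phi_i gamma(k-i) = c_k,
  c_k = sigma^2 * sum_{j=k..q} theta_j psi_{j-k}   (c_k = 0 for k > q),
using gamma(-m) = gamma(m).
Pure AR (q = 0): c_0 = sigma^2 = 1, c_k = 0 for k >= 1.
Equations for k = 0 and k = 1 (AR order 1):
  gamma(0) = phi_1 gamma(1) + c_0
  gamma(1) = phi_1 gamma(0) + c_1
Substituting the second into the first: gamma(0) (1 - phi_1^2) = c_0 + phi_1 c_1, so
  gamma(0) = c_0 / (1 - phi_1^2) = 1 / (1 - (0.529)^2) = 1 / 0.720159 = 1.388582.
  gamma(1) = phi_1 gamma(0) = (0.529)(1.388582) = 0.73456.
Therefore gamma(1) = 0.7346 (to 4 decimal places).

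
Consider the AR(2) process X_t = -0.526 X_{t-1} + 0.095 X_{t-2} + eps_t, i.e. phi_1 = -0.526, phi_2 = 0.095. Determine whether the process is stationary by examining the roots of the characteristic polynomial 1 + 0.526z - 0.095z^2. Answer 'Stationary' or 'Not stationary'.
\text{Stationary}

The AR(p) characteristic polynomial is P(z) = 1 + 0.526z - 0.095z^2.
Stationarity requires all roots to lie outside the unit circle, i.e. |z| > 1 for every root.
Set 1 + (0.526) z + (-0.095) z^2 = 0, i.e. a z^2 + b z + c = 0 with a = -0.095, b = 0.526, c = 1.
Discriminant D = b^2 - 4ac = (0.526)^2 - 4*(-0.095)*1 = 0.276676 - (-0.38) = 0.656676.
D >= 0, so the roots are real: z = (-b +/- sqrt(D)) / (2a) = (-0.526 +/- 0.810355) / (-0.19).
  z_1 = (-0.526 + 0.810355) / (-0.19) = -1.4966,   |z_1| = 1.4966.
  z_2 = (-0.526 - 0.810355) / (-0.19) = 7.0334,   |z_2| = 7.0334.
Moduli of all roots: 1.4966, 7.0334.
All moduli strictly greater than 1? Yes.
Verdict: Stationary.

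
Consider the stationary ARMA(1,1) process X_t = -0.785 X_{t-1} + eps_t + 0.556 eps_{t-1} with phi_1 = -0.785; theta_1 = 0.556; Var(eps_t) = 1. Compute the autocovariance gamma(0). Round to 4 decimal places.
\gamma(0) = 1.1366

Multiply the model equation by X_{t-k} and take expectations. With theta_0 = psi_0 = 1 and psi_j the MA(infinity) weights, this gives
  gamma(k) - sum_i phi_i gamma(k-i) = c_k,
  c_k = sigma^2 * sum_{j=k..q} theta_j psi_{j-k}   (c_k = 0 for k > q),
using gamma(-m) = gamma(m).
psi-weights needed (psi_j = theta_j + sum_i phi_i psi_{j-i}):
  psi_1 = theta_1 + phi_1 = 0.556 + (-0.785) = -0.229
Right-hand sides:
  c_0 = sigma^2 (1 + theta_1 psi_1) = 1 * (1 + (0.556)(-0.229)) = 1 * 0.872676 = 0.872676
  c_1 = sigma^2 theta_1 = 1 * (0.556) = 0.556
  c_2 = 0
Equations for k = 0 and k = 1 (AR order 1):
  gamma(0) = phi_1 gamma(1) + c_0
  gamma(1) = phi_1 gamma(0) + c_1
Substituting the second into the first: gamma(0) (1 - phi_1^2) = c_0 + phi_1 c_1, so
  gamma(0) = (c_0 + phi_1 c_1) / (1 - phi_1^2) = (0.872676 + (-0.785)(0.556)) / (1 - (-0.785)^2) = 0.436216 / 0.383775 = 1.136645.
Therefore gamma(0) = 1.1366 (to 4 decimal places).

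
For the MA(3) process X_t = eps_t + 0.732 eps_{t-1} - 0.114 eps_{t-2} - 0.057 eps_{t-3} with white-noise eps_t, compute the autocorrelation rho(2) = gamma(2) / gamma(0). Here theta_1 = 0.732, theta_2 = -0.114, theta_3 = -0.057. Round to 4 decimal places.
\rho(2) = -0.1003

For an MA(q) process with theta_0 = 1, the autocovariance is
  gamma(k) = sigma^2 * sum_{i=0..q-k} theta_i * theta_{i+k},
and rho(k) = gamma(k) / gamma(0). Sigma^2 cancels.
  numerator   = (1)*(-0.114) + (0.732)*(-0.057) = -0.155724.
  denominator = (1)^2 + (0.732)^2 + (-0.114)^2 + (-0.057)^2 = 1.552069.
  rho(2) = -0.155724 / 1.552069 = -0.1003.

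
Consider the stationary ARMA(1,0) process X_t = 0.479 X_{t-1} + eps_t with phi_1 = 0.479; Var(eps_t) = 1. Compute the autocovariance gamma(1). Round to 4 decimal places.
\gamma(1) = 0.6216

Multiply the model equation by X_{t-k} and take expectations. With theta_0 = psi_0 = 1 and psi_j the MA(infinity) weights, this gives
  gamma(k) - sum_i phi_i gamma(k-i) = c_k,
  c_k = sigma^2 * sum_{j=k..q} theta_j psi_{j-k}   (c_k = 0 for k > q),
using gamma(-m) = gamma(m).
Pure AR (q = 0): c_0 = sigma^2 = 1, c_k = 0 for k >= 1.
Equations for k = 0 and k = 1 (AR order 1):
  gamma(0) = phi_1 gamma(1) + c_0
  gamma(1) = phi_1 gamma(0) + c_1
Substituting the second into the first: gamma(0) (1 - phi_1^2) = c_0 + phi_1 c_1, so
  gamma(0) = c_0 / (1 - phi_1^2) = 1 / (1 - (0.479)^2) = 1 / 0.770559 = 1.297759.
  gamma(1) = phi_1 gamma(0) = (0.479)(1.297759) = 0.621627.
Therefore gamma(1) = 0.6216 (to 4 decimal places).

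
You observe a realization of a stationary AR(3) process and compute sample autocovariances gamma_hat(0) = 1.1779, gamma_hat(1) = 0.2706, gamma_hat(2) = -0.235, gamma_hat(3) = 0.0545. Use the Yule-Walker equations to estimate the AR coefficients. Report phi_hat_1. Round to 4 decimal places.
\hat\phi_{1} = 0.3410

The Yule-Walker equations for an AR(p) process read, in matrix form,
  Gamma_p phi = r_p,   with   (Gamma_p)_{ij} = gamma(|i - j|),
                       (r_p)_i = gamma(i),   i,j = 1..p.
Substitute the sample gammas (Toeplitz matrix and right-hand side of size 3):
  Gamma_p = [[1.1779, 0.2706, -0.235], [0.2706, 1.1779, 0.2706], [-0.235, 0.2706, 1.1779]]
  r_p     = [0.2706, -0.235, 0.0545]
Written out (R1..R3):
  (R1) 1.1779 phi_1 + 0.2706 phi_2 - 0.235 phi_3 = 0.2706
  (R2) 0.2706 phi_1 + 1.1779 phi_2 + 0.2706 phi_3 = -0.235
  (R3) -0.235 phi_1 + 0.2706 phi_2 + 1.1779 phi_3 = 0.0545
Gaussian elimination:
  R2 <- R2 - (0.2706/1.1779) R1 = R2 - (0.229731) R1:  1.115735 phi_2 + 0.324587 phi_3 = -0.297165
  R3 <- R3 - (-0.235/1.1779) R1 = R3 - (-0.199508) R1:  0.324587 phi_2 + 1.131016 phi_3 = 0.108487
  R3 <- R3 - (0.324587/1.115735) R2 = R3 - (0.290917) R2:  1.036588 phi_3 = 0.194937
Back-substitution:
  phi_hat_3 = 0.194937 / 1.036588 = 0.188057
  phi_hat_2 = (-0.297165 - (0.324587)(0.188057)) / 1.115735 = -0.321049
  phi_hat_1 = (0.2706 - (0.2706)(-0.321049) - (-0.235)(0.188057)) / 1.1779 = 0.341005
So phi_hat = [0.3410, -0.3210, 0.1881].
Therefore phi_hat_1 = 0.3410.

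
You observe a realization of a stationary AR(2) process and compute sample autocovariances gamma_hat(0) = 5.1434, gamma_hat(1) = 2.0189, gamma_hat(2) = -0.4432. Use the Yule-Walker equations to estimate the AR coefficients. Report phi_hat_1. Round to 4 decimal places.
\hat\phi_{1} = 0.5040

The Yule-Walker equations for an AR(p) process read, in matrix form,
  Gamma_p phi = r_p,   with   (Gamma_p)_{ij} = gamma(|i - j|),
                       (r_p)_i = gamma(i),   i,j = 1..p.
Substitute the sample gammas (Toeplitz matrix and right-hand side of size 2):
  Gamma_p = [[5.1434, 2.0189], [2.0189, 5.1434]]
  r_p     = [2.0189, -0.4432]
Written out:
  5.1434 phi_1 + 2.0189 phi_2 = 2.0189
  2.0189 phi_1 + 5.1434 phi_2 = -0.4432
Solve by Cramer's rule:
  det = gamma(0)^2 - gamma(1)^2 = (5.1434)^2 - (2.0189)^2 = 26.45456356 - 4.07595721 = 22.37860635
  phi_hat_1 = [gamma(1) gamma(0) - gamma(1) gamma(2)] / det = [(2.0189)(5.1434) - (2.0189)(-0.4432)] / 22.37860635 = 11.27878674 / 22.37860635 = 0.504
  phi_hat_2 = [gamma(0) gamma(2) - gamma(1)^2] / det = [(5.1434)(-0.4432) - (2.0189)^2] / 22.37860635 = -6.35551209 / 22.37860635 = -0.284
So phi_hat = [0.5040, -0.2840].
Therefore phi_hat_1 = 0.5040.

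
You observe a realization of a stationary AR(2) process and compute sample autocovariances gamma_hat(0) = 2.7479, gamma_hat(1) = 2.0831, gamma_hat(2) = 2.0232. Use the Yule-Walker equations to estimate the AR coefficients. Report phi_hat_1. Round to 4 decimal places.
\hat\phi_{1} = 0.4700

The Yule-Walker equations for an AR(p) process read, in matrix form,
  Gamma_p phi = r_p,   with   (Gamma_p)_{ij} = gamma(|i - j|),
                       (r_p)_i = gamma(i),   i,j = 1..p.
Substitute the sample gammas (Toeplitz matrix and right-hand side of size 2):
  Gamma_p = [[2.7479, 2.0831], [2.0831, 2.7479]]
  r_p     = [2.0831, 2.0232]
Written out:
  2.7479 phi_1 + 2.0831 phi_2 = 2.0831
  2.0831 phi_1 + 2.7479 phi_2 = 2.0232
Solve by Cramer's rule:
  det = gamma(0)^2 - gamma(1)^2 = (2.7479)^2 - (2.0831)^2 = 7.55095441 - 4.33930561 = 3.2116488
  phi_hat_1 = [gamma(1) gamma(0) - gamma(1) gamma(2)] / det = [(2.0831)(2.7479) - (2.0831)(2.0232)] / 3.2116488 = 1.50962257 / 3.2116488 = 0.47
  phi_hat_2 = [gamma(0) gamma(2) - gamma(1)^2] / det = [(2.7479)(2.0232) - (2.0831)^2] / 3.2116488 = 1.22024567 / 3.2116488 = 0.3799
So phi_hat = [0.4700, 0.3799].
Therefore phi_hat_1 = 0.4700.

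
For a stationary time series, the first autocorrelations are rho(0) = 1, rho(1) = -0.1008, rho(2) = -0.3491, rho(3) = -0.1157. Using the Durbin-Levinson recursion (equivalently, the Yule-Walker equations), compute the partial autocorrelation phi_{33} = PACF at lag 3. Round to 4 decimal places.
\phi_{33} = -0.2330

The PACF at lag k is phi_{kk}, the last component of the solution
to the Yule-Walker system G_k phi = r_k where
  (G_k)_{ij} = rho(|i - j|), (r_k)_i = rho(i), i,j = 1..k.
Equivalently, Durbin-Levinson gives phi_{kk} iteratively:
  phi_{11} = rho(1)
  phi_{kk} = [rho(k) - sum_{j=1..k-1} phi_{k-1,j} rho(k-j)]
            / [1 - sum_{j=1..k-1} phi_{k-1,j} rho(j)],
  phi_{k,j} = phi_{k-1,j} - phi_{kk} phi_{k-1,k-j},  j = 1..k-1.
Step k = 1:
  phi_11 = rho(1) = -0.1008.
Step k = 2:
  phi_22 = [rho(2) - phi_11 rho(1)] / [1 - phi_11 rho(1)] = [-0.3491 - (-0.1008)(-0.1008)] / [1 - (-0.1008)(-0.1008)]
         = -0.35926064 / 0.98983936 = -0.362948.
  Update: phi_21 = phi_11 - phi_22 phi_11 = -0.1008 - (-0.362948)(-0.1008) = -0.137385.
Step k = 3:
  phi_33 = [rho(3) - phi_21 rho(2) - phi_22 rho(1)] / [1 - phi_21 rho(1) - phi_22 rho(2)]
    numerator   = -0.1157 - (-0.137385)(-0.3491) - (-0.362948)(-0.1008) = -0.20024638
    denominator = 1 - (-0.137385)(-0.1008) - (-0.362948)(-0.3491) = 0.85944628
  phi_33 = -0.20024638 / 0.85944628 = -0.233.
Therefore phi_{33} = -0.2330.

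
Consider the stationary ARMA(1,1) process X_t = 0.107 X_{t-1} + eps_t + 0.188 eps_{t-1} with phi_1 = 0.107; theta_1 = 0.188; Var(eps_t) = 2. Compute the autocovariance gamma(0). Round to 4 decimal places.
\gamma(0) = 2.1761

Multiply the model equation by X_{t-k} and take expectations. With theta_0 = psi_0 = 1 and psi_j the MA(infinity) weights, this gives
  gamma(k) - sum_i phi_i gamma(k-i) = c_k,
  c_k = sigma^2 * sum_{j=k..q} theta_j psi_{j-k}   (c_k = 0 for k > q),
using gamma(-m) = gamma(m).
psi-weights needed (psi_j = theta_j + sum_i phi_i psi_{j-i}):
  psi_1 = theta_1 + phi_1 = 0.188 + (0.107) = 0.295
Right-hand sides:
  c_0 = sigma^2 (1 + theta_1 psi_1) = 2 * (1 + (0.188)(0.295)) = 2 * 1.05546 = 2.11092
  c_1 = sigma^2 theta_1 = 2 * (0.188) = 0.376
  c_2 = 0
Equations for k = 0 and k = 1 (AR order 1):
  gamma(0) = phi_1 gamma(1) + c_0
  gamma(1) = phi_1 gamma(0) + c_1
Substituting the second into the first: gamma(0) (1 - phi_1^2) = c_0 + phi_1 c_1, so
  gamma(0) = (c_0 + phi_1 c_1) / (1 - phi_1^2) = (2.11092 + (0.107)(0.376)) / (1 - (0.107)^2) = 2.151152 / 0.988551 = 2.176066.
Therefore gamma(0) = 2.1761 (to 4 decimal places).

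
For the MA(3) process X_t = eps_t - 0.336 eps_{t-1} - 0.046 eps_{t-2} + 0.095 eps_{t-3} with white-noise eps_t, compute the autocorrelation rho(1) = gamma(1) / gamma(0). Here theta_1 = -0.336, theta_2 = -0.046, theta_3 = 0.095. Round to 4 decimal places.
\rho(1) = -0.2891

For an MA(q) process with theta_0 = 1, the autocovariance is
  gamma(k) = sigma^2 * sum_{i=0..q-k} theta_i * theta_{i+k},
and rho(k) = gamma(k) / gamma(0). Sigma^2 cancels.
  numerator   = (1)*(-0.336) + (-0.336)*(-0.046) + (-0.046)*(0.095) = -0.324914.
  denominator = (1)^2 + (-0.336)^2 + (-0.046)^2 + (0.095)^2 = 1.124037.
  rho(1) = -0.324914 / 1.124037 = -0.2891.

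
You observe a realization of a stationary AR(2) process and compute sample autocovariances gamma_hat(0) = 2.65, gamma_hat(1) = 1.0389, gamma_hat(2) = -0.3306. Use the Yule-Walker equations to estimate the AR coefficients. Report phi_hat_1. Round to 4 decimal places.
\hat\phi_{1} = 0.5210

The Yule-Walker equations for an AR(p) process read, in matrix form,
  Gamma_p phi = r_p,   with   (Gamma_p)_{ij} = gamma(|i - j|),
                       (r_p)_i = gamma(i),   i,j = 1..p.
Substitute the sample gammas (Toeplitz matrix and right-hand side of size 2):
  Gamma_p = [[2.65, 1.0389], [1.0389, 2.65]]
  r_p     = [1.0389, -0.3306]
Written out:
  2.65 phi_1 + 1.0389 phi_2 = 1.0389
  1.0389 phi_1 + 2.65 phi_2 = -0.3306
Solve by Cramer's rule:
  det = gamma(0)^2 - gamma(1)^2 = (2.65)^2 - (1.0389)^2 = 7.0225 - 1.07931321 = 5.94318679
  phi_hat_1 = [gamma(1) gamma(0) - gamma(1) gamma(2)] / det = [(1.0389)(2.65) - (1.0389)(-0.3306)] / 5.94318679 = 3.09654534 / 5.94318679 = 0.521
  phi_hat_2 = [gamma(0) gamma(2) - gamma(1)^2] / det = [(2.65)(-0.3306) - (1.0389)^2] / 5.94318679 = -1.95540321 / 5.94318679 = -0.329
So phi_hat = [0.5210, -0.3290].
Therefore phi_hat_1 = 0.5210.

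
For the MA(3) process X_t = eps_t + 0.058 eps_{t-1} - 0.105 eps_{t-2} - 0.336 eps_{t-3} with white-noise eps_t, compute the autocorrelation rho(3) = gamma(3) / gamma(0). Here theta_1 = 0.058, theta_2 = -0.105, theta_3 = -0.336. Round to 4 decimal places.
\rho(3) = -0.2981

For an MA(q) process with theta_0 = 1, the autocovariance is
  gamma(k) = sigma^2 * sum_{i=0..q-k} theta_i * theta_{i+k},
and rho(k) = gamma(k) / gamma(0). Sigma^2 cancels.
  numerator   = (1)*(-0.336) = -0.336.
  denominator = (1)^2 + (0.058)^2 + (-0.105)^2 + (-0.336)^2 = 1.127285.
  rho(3) = -0.336 / 1.127285 = -0.2981.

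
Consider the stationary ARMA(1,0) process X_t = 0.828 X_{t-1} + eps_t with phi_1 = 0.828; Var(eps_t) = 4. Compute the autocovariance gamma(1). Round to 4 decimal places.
\gamma(1) = 10.5338

Multiply the model equation by X_{t-k} and take expectations. With theta_0 = psi_0 = 1 and psi_j the MA(infinity) weights, this gives
  gamma(k) - sum_i phi_i gamma(k-i) = c_k,
  c_k = sigma^2 * sum_{j=k..q} theta_j psi_{j-k}   (c_k = 0 for k > q),
using gamma(-m) = gamma(m).
Pure AR (q = 0): c_0 = sigma^2 = 4, c_k = 0 for k >= 1.
Equations for k = 0 and k = 1 (AR order 1):
  gamma(0) = phi_1 gamma(1) + c_0
  gamma(1) = phi_1 gamma(0) + c_1
Substituting the second into the first: gamma(0) (1 - phi_1^2) = c_0 + phi_1 c_1, so
  gamma(0) = c_0 / (1 - phi_1^2) = 4 / (1 - (0.828)^2) = 4 / 0.314416 = 12.721999.
  gamma(1) = phi_1 gamma(0) = (0.828)(12.721999) = 10.533815.
Therefore gamma(1) = 10.5338 (to 4 decimal places).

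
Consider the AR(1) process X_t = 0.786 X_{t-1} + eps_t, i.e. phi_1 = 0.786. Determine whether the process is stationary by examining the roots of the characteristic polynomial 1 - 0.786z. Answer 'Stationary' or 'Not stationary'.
\text{Stationary}

The AR(p) characteristic polynomial is P(z) = 1 - 0.786z.
Stationarity requires all roots to lie outside the unit circle, i.e. |z| > 1 for every root.
This is linear in z: 1 + (-0.786) z = 0  =>  z = -1/(-0.786) = 1.272265,  |z| = 1.272265.
Moduli of all roots: 1.2723.
All moduli strictly greater than 1? Yes.
Verdict: Stationary.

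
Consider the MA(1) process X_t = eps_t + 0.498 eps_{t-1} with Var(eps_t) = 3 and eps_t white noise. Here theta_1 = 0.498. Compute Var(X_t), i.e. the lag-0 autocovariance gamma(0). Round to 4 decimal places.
\gamma(0) = 3.7440

For an MA(q) process X_t = eps_t + sum_i theta_i eps_{t-i} with
Var(eps_t) = sigma^2, the variance is
  gamma(0) = sigma^2 * (1 + sum_i theta_i^2).
  sum_i theta_i^2 = (0.498)^2 = 0.248004.
  gamma(0) = 3 * (1 + 0.248004) = 3 * 1.248004 = 3.744012, which rounds to 3.7440.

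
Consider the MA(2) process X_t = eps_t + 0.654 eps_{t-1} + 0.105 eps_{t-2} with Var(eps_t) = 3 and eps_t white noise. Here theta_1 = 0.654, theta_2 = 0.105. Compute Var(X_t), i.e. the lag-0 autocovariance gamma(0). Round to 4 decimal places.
\gamma(0) = 4.3162

For an MA(q) process X_t = eps_t + sum_i theta_i eps_{t-i} with
Var(eps_t) = sigma^2, the variance is
  gamma(0) = sigma^2 * (1 + sum_i theta_i^2).
  sum_i theta_i^2 = (0.654)^2 + (0.105)^2 = 0.427716 + 0.011025 = 0.438741.
  gamma(0) = 3 * (1 + 0.438741) = 3 * 1.438741 = 4.316223, which rounds to 4.3162.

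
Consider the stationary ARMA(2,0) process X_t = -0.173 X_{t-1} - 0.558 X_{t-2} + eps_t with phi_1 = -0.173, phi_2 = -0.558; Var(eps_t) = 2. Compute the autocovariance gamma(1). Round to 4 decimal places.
\gamma(1) = -0.3265

Multiply the model equation by X_{t-k} and take expectations. With theta_0 = psi_0 = 1 and psi_j the MA(infinity) weights, this gives
  gamma(k) - sum_i phi_i gamma(k-i) = c_k,
  c_k = sigma^2 * sum_{j=k..q} theta_j psi_{j-k}   (c_k = 0 for k > q),
using gamma(-m) = gamma(m).
Pure AR (q = 0): c_0 = sigma^2 = 2, c_k = 0 for k >= 1.
Equations for k = 0, 1, 2 (AR order 2, c_2 = 0):
  (E0) gamma(0) = phi_1 gamma(1) + phi_2 gamma(2) + c_0
  (E1) gamma(1) = phi_1 gamma(0) + phi_2 gamma(1) + c_1
  (E2) gamma(2) = phi_1 gamma(1) + phi_2 gamma(0)
From (E1): gamma(1) = A gamma(0) + B with
  A = phi_1 / (1 - phi_2) = -0.173 / 1.558 = -0.11104,   B = c_1 / (1 - phi_2) = 0 / 1.558 = 0.
Insert (E2) into (E0): gamma(0) (1 - phi_2^2) = phi_1 (1 + phi_2) gamma(1) + c_0.
  phi_1 (1 + phi_2) = (-0.173)(0.442) = -0.076466,   1 - phi_2^2 = 0.688636.
Replace gamma(1) by A gamma(0) + B and collect gamma(0):
  gamma(0) [0.688636 - (-0.076466)(-0.11104)] = c_0 = 2
  gamma(0) * 0.680145 = 2
  gamma(0) = 2 / 0.680145 = 2.940548.
  gamma(1) = A gamma(0) = (-0.11104)(2.940548) = -0.326518.
Therefore gamma(1) = -0.3265 (to 4 decimal places).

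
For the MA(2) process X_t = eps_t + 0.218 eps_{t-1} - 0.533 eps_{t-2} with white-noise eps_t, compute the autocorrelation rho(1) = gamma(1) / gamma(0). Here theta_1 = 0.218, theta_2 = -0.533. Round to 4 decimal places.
\rho(1) = 0.0765

For an MA(q) process with theta_0 = 1, the autocovariance is
  gamma(k) = sigma^2 * sum_{i=0..q-k} theta_i * theta_{i+k},
and rho(k) = gamma(k) / gamma(0). Sigma^2 cancels.
  numerator   = (1)*(0.218) + (0.218)*(-0.533) = 0.101806.
  denominator = (1)^2 + (0.218)^2 + (-0.533)^2 = 1.331613.
  rho(1) = 0.101806 / 1.331613 = 0.0765.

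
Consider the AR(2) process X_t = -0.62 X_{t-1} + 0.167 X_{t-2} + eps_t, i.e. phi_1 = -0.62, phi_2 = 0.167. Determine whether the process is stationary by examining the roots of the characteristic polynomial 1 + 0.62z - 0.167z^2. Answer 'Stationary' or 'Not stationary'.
\text{Stationary}

The AR(p) characteristic polynomial is P(z) = 1 + 0.62z - 0.167z^2.
Stationarity requires all roots to lie outside the unit circle, i.e. |z| > 1 for every root.
Set 1 + (0.62) z + (-0.167) z^2 = 0, i.e. a z^2 + b z + c = 0 with a = -0.167, b = 0.62, c = 1.
Discriminant D = b^2 - 4ac = (0.62)^2 - 4*(-0.167)*1 = 0.3844 - (-0.668) = 1.0524.
D >= 0, so the roots are real: z = (-b +/- sqrt(D)) / (2a) = (-0.62 +/- 1.025865) / (-0.334).
  z_1 = (-0.62 + 1.025865) / (-0.334) = -1.2152,   |z_1| = 1.2152.
  z_2 = (-0.62 - 1.025865) / (-0.334) = 4.9277,   |z_2| = 4.9277.
Moduli of all roots: 1.2152, 4.9277.
All moduli strictly greater than 1? Yes.
Verdict: Stationary.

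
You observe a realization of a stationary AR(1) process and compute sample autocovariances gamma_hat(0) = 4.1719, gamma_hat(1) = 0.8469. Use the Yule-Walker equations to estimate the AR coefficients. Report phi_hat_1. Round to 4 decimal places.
\hat\phi_{1} = 0.2030

The Yule-Walker equations for an AR(p) process read, in matrix form,
  Gamma_p phi = r_p,   with   (Gamma_p)_{ij} = gamma(|i - j|),
                       (r_p)_i = gamma(i),   i,j = 1..p.
Substitute the sample gammas (Toeplitz matrix and right-hand side of size 1):
  Gamma_p = [[4.1719]]
  r_p     = [0.8469]
With p = 1 this is the single equation gamma(0) phi_1 = gamma(1):
  phi_hat_1 = gamma(1) / gamma(0) = 0.8469 / 4.1719 = 0.2030.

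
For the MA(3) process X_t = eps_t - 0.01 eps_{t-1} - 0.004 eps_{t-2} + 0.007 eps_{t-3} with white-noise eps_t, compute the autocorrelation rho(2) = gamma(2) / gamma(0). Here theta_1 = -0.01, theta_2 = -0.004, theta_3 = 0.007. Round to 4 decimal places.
\rho(2) = -0.0041

For an MA(q) process with theta_0 = 1, the autocovariance is
  gamma(k) = sigma^2 * sum_{i=0..q-k} theta_i * theta_{i+k},
and rho(k) = gamma(k) / gamma(0). Sigma^2 cancels.
  numerator   = (1)*(-0.004) + (-0.01)*(0.007) = -0.00407.
  denominator = (1)^2 + (-0.01)^2 + (-0.004)^2 + (0.007)^2 = 1.000165.
  rho(2) = -0.00407 / 1.000165 = -0.0041.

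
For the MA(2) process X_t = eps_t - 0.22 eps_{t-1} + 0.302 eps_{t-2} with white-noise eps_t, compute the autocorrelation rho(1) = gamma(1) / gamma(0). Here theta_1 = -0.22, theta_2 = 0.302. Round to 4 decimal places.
\rho(1) = -0.2514

For an MA(q) process with theta_0 = 1, the autocovariance is
  gamma(k) = sigma^2 * sum_{i=0..q-k} theta_i * theta_{i+k},
and rho(k) = gamma(k) / gamma(0). Sigma^2 cancels.
  numerator   = (1)*(-0.22) + (-0.22)*(0.302) = -0.28644.
  denominator = (1)^2 + (-0.22)^2 + (0.302)^2 = 1.139604.
  rho(1) = -0.28644 / 1.139604 = -0.2514.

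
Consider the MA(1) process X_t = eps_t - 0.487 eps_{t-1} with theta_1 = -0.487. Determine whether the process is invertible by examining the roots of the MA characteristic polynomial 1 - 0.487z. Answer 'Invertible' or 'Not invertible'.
\text{Invertible}

The MA(q) characteristic polynomial is P(z) = 1 - 0.487z.
Invertibility requires all roots to lie outside the unit circle, i.e. |z| > 1 for every root.
This is linear in z: 1 + (-0.487) z = 0  =>  z = -1/(-0.487) = 2.053388,  |z| = 2.053388.
Moduli of all roots: 2.0534.
All moduli strictly greater than 1? Yes.
Verdict: Invertible.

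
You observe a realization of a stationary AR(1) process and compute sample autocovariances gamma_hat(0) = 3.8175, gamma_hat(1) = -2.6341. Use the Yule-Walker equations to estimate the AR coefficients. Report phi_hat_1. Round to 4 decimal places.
\hat\phi_{1} = -0.6900

The Yule-Walker equations for an AR(p) process read, in matrix form,
  Gamma_p phi = r_p,   with   (Gamma_p)_{ij} = gamma(|i - j|),
                       (r_p)_i = gamma(i),   i,j = 1..p.
Substitute the sample gammas (Toeplitz matrix and right-hand side of size 1):
  Gamma_p = [[3.8175]]
  r_p     = [-2.6341]
With p = 1 this is the single equation gamma(0) phi_1 = gamma(1):
  phi_hat_1 = gamma(1) / gamma(0) = -2.6341 / 3.8175 = -0.6900.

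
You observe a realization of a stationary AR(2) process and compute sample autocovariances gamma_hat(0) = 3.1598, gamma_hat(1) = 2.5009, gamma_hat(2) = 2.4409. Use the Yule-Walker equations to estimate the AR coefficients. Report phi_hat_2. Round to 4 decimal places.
\hat\phi_{2} = 0.3910

The Yule-Walker equations for an AR(p) process read, in matrix form,
  Gamma_p phi = r_p,   with   (Gamma_p)_{ij} = gamma(|i - j|),
                       (r_p)_i = gamma(i),   i,j = 1..p.
Substitute the sample gammas (Toeplitz matrix and right-hand side of size 2):
  Gamma_p = [[3.1598, 2.5009], [2.5009, 3.1598]]
  r_p     = [2.5009, 2.4409]
Written out:
  3.1598 phi_1 + 2.5009 phi_2 = 2.5009
  2.5009 phi_1 + 3.1598 phi_2 = 2.4409
Solve by Cramer's rule:
  det = gamma(0)^2 - gamma(1)^2 = (3.1598)^2 - (2.5009)^2 = 9.98433604 - 6.25450081 = 3.72983523
  phi_hat_1 = [gamma(1) gamma(0) - gamma(1) gamma(2)] / det = [(2.5009)(3.1598) - (2.5009)(2.4409)] / 3.72983523 = 1.79789701 / 3.72983523 = 0.482
  phi_hat_2 = [gamma(0) gamma(2) - gamma(1)^2] / det = [(3.1598)(2.4409) - (2.5009)^2] / 3.72983523 = 1.45825501 / 3.72983523 = 0.391
So phi_hat = [0.4820, 0.3910].
Therefore phi_hat_2 = 0.3910.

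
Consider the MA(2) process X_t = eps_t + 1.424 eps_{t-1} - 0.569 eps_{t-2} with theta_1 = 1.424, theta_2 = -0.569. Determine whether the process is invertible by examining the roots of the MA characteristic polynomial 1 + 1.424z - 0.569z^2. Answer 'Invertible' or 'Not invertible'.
\text{Not invertible}

The MA(q) characteristic polynomial is P(z) = 1 + 1.424z - 0.569z^2.
Invertibility requires all roots to lie outside the unit circle, i.e. |z| > 1 for every root.
Set 1 + (1.424) z + (-0.569) z^2 = 0, i.e. a z^2 + b z + c = 0 with a = -0.569, b = 1.424, c = 1.
Discriminant D = b^2 - 4ac = (1.424)^2 - 4*(-0.569)*1 = 2.027776 - (-2.276) = 4.303776.
D >= 0, so the roots are real: z = (-b +/- sqrt(D)) / (2a) = (-1.424 +/- 2.074554) / (-1.138).
  z_1 = (-1.424 + 2.074554) / (-1.138) = -0.5717,   |z_1| = 0.5717.
  z_2 = (-1.424 - 2.074554) / (-1.138) = 3.0743,   |z_2| = 3.0743.
Moduli of all roots: 0.5717, 3.0743.
All moduli strictly greater than 1? No.
Verdict: Not invertible.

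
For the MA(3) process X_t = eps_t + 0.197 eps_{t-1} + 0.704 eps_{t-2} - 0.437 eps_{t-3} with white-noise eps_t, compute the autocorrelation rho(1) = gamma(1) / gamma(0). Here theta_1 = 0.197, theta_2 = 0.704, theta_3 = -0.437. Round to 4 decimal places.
\rho(1) = 0.0163

For an MA(q) process with theta_0 = 1, the autocovariance is
  gamma(k) = sigma^2 * sum_{i=0..q-k} theta_i * theta_{i+k},
and rho(k) = gamma(k) / gamma(0). Sigma^2 cancels.
  numerator   = (1)*(0.197) + (0.197)*(0.704) + (0.704)*(-0.437) = 0.02804.
  denominator = (1)^2 + (0.197)^2 + (0.704)^2 + (-0.437)^2 = 1.725394.
  rho(1) = 0.02804 / 1.725394 = 0.0163.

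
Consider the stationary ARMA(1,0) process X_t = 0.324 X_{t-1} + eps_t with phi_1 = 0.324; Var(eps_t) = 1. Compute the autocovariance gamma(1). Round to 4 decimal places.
\gamma(1) = 0.3620

Multiply the model equation by X_{t-k} and take expectations. With theta_0 = psi_0 = 1 and psi_j the MA(infinity) weights, this gives
  gamma(k) - sum_i phi_i gamma(k-i) = c_k,
  c_k = sigma^2 * sum_{j=k..q} theta_j psi_{j-k}   (c_k = 0 for k > q),
using gamma(-m) = gamma(m).
Pure AR (q = 0): c_0 = sigma^2 = 1, c_k = 0 for k >= 1.
Equations for k = 0 and k = 1 (AR order 1):
  gamma(0) = phi_1 gamma(1) + c_0
  gamma(1) = phi_1 gamma(0) + c_1
Substituting the second into the first: gamma(0) (1 - phi_1^2) = c_0 + phi_1 c_1, so
  gamma(0) = c_0 / (1 - phi_1^2) = 1 / (1 - (0.324)^2) = 1 / 0.895024 = 1.117288.
  gamma(1) = phi_1 gamma(0) = (0.324)(1.117288) = 0.362001.
Therefore gamma(1) = 0.3620 (to 4 decimal places).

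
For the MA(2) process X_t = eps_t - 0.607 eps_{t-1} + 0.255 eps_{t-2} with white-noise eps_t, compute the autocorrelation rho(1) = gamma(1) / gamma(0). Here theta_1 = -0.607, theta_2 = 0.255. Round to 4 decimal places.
\rho(1) = -0.5314

For an MA(q) process with theta_0 = 1, the autocovariance is
  gamma(k) = sigma^2 * sum_{i=0..q-k} theta_i * theta_{i+k},
and rho(k) = gamma(k) / gamma(0). Sigma^2 cancels.
  numerator   = (1)*(-0.607) + (-0.607)*(0.255) = -0.761785.
  denominator = (1)^2 + (-0.607)^2 + (0.255)^2 = 1.433474.
  rho(1) = -0.761785 / 1.433474 = -0.5314.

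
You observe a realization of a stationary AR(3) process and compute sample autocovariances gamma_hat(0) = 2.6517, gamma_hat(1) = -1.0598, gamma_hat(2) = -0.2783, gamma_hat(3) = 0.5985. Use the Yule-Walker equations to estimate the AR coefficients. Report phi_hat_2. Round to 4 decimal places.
\hat\phi_{2} = -0.2840

The Yule-Walker equations for an AR(p) process read, in matrix form,
  Gamma_p phi = r_p,   with   (Gamma_p)_{ij} = gamma(|i - j|),
                       (r_p)_i = gamma(i),   i,j = 1..p.
Substitute the sample gammas (Toeplitz matrix and right-hand side of size 3):
  Gamma_p = [[2.6517, -1.0598, -0.2783], [-1.0598, 2.6517, -1.0598], [-0.2783, -1.0598, 2.6517]]
  r_p     = [-1.0598, -0.2783, 0.5985]
Written out (R1..R3):
  (R1) 2.6517 phi_1 - 1.0598 phi_2 - 0.2783 phi_3 = -1.0598
  (R2) -1.0598 phi_1 + 2.6517 phi_2 - 1.0598 phi_3 = -0.2783
  (R3) -0.2783 phi_1 - 1.0598 phi_2 + 2.6517 phi_3 = 0.5985
Gaussian elimination:
  R2 <- R2 - (-1.0598/2.6517) R1 = R2 - (-0.399668) R1:  2.228132 phi_2 - 1.171028 phi_3 = -0.701868
  R3 <- R3 - (-0.2783/2.6517) R1 = R3 - (-0.104952) R1:  -1.171028 phi_2 + 2.622492 phi_3 = 0.487272
  R3 <- R3 - (-1.171028/2.228132) R2 = R3 - (-0.525565) R2:  2.007041 phi_3 = 0.118395
Back-substitution:
  phi_hat_3 = 0.118395 / 2.007041 = 0.05899
  phi_hat_2 = (-0.701868 - (-1.171028)(0.05899)) / 2.228132 = -0.284
  phi_hat_1 = (-1.0598 - (-1.0598)(-0.284) - (-0.2783)(0.05899)) / 2.6517 = -0.506983
So phi_hat = [-0.5070, -0.2840, 0.0590].
Therefore phi_hat_2 = -0.2840.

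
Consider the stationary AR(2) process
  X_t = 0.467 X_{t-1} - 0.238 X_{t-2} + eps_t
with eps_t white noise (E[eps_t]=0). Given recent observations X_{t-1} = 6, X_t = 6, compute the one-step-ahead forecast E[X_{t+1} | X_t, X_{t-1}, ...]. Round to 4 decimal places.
E[X_{t+1} \mid \mathcal F_t] = 1.3740

For an AR(p) model X_t = c + sum_i phi_i X_{t-i} + eps_t, the
one-step-ahead conditional mean is
  E[X_{t+1} | X_t, ...] = c + sum_i phi_i X_{t+1-i}.
Substitute known values:
  E[X_{t+1} | ...] = (0.467) * (6) + (-0.238) * (6)
                   = 1.3740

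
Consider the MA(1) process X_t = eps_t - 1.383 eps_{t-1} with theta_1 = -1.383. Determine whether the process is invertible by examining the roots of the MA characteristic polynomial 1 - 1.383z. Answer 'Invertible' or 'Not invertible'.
\text{Not invertible}

The MA(q) characteristic polynomial is P(z) = 1 - 1.383z.
Invertibility requires all roots to lie outside the unit circle, i.e. |z| > 1 for every root.
This is linear in z: 1 + (-1.383) z = 0  =>  z = -1/(-1.383) = 0.723066,  |z| = 0.723066.
Moduli of all roots: 0.7231.
All moduli strictly greater than 1? No.
Verdict: Not invertible.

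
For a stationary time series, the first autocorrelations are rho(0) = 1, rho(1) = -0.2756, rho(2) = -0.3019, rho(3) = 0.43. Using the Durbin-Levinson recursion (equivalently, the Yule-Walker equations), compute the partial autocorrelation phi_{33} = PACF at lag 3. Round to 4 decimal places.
\phi_{33} = 0.2600

The PACF at lag k is phi_{kk}, the last component of the solution
to the Yule-Walker system G_k phi = r_k where
  (G_k)_{ij} = rho(|i - j|), (r_k)_i = rho(i), i,j = 1..k.
Equivalently, Durbin-Levinson gives phi_{kk} iteratively:
  phi_{11} = rho(1)
  phi_{kk} = [rho(k) - sum_{j=1..k-1} phi_{k-1,j} rho(k-j)]
            / [1 - sum_{j=1..k-1} phi_{k-1,j} rho(j)],
  phi_{k,j} = phi_{k-1,j} - phi_{kk} phi_{k-1,k-j},  j = 1..k-1.
Step k = 1:
  phi_11 = rho(1) = -0.2756.
Step k = 2:
  phi_22 = [rho(2) - phi_11 rho(1)] / [1 - phi_11 rho(1)] = [-0.3019 - (-0.2756)(-0.2756)] / [1 - (-0.2756)(-0.2756)]
         = -0.37785536 / 0.92404464 = -0.408915.
  Update: phi_21 = phi_11 - phi_22 phi_11 = -0.2756 - (-0.408915)(-0.2756) = -0.388297.
Step k = 3:
  phi_33 = [rho(3) - phi_21 rho(2) - phi_22 rho(1)] / [1 - phi_21 rho(1) - phi_22 rho(2)]
    numerator   = 0.43 - (-0.388297)(-0.3019) - (-0.408915)(-0.2756) = 0.20007631
    denominator = 1 - (-0.388297)(-0.2756) - (-0.408915)(-0.3019) = 0.76953406
  phi_33 = 0.20007631 / 0.76953406 = 0.26.
Therefore phi_{33} = 0.2600.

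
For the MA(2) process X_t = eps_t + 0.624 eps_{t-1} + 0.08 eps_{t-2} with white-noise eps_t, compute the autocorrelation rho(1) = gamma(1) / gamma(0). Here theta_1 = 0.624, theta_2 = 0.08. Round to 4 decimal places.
\rho(1) = 0.4828

For an MA(q) process with theta_0 = 1, the autocovariance is
  gamma(k) = sigma^2 * sum_{i=0..q-k} theta_i * theta_{i+k},
and rho(k) = gamma(k) / gamma(0). Sigma^2 cancels.
  numerator   = (1)*(0.624) + (0.624)*(0.08) = 0.67392.
  denominator = (1)^2 + (0.624)^2 + (0.08)^2 = 1.395776.
  rho(1) = 0.67392 / 1.395776 = 0.4828.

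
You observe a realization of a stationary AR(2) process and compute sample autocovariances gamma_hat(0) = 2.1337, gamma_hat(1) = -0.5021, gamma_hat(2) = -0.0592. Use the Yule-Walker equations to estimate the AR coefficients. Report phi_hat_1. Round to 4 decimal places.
\hat\phi_{1} = -0.2560

The Yule-Walker equations for an AR(p) process read, in matrix form,
  Gamma_p phi = r_p,   with   (Gamma_p)_{ij} = gamma(|i - j|),
                       (r_p)_i = gamma(i),   i,j = 1..p.
Substitute the sample gammas (Toeplitz matrix and right-hand side of size 2):
  Gamma_p = [[2.1337, -0.5021], [-0.5021, 2.1337]]
  r_p     = [-0.5021, -0.0592]
Written out:
  2.1337 phi_1 - 0.5021 phi_2 = -0.5021
  -0.5021 phi_1 + 2.1337 phi_2 = -0.0592
Solve by Cramer's rule:
  det = gamma(0)^2 - gamma(1)^2 = (2.1337)^2 - (-0.5021)^2 = 4.55267569 - 0.25210441 = 4.30057128
  phi_hat_1 = [gamma(1) gamma(0) - gamma(1) gamma(2)] / det = [(-0.5021)(2.1337) - (-0.5021)(-0.0592)] / 4.30057128 = -1.10105509 / 4.30057128 = -0.256
  phi_hat_2 = [gamma(0) gamma(2) - gamma(1)^2] / det = [(2.1337)(-0.0592) - (-0.5021)^2] / 4.30057128 = -0.37841945 / 4.30057128 = -0.088
So phi_hat = [-0.2560, -0.0880].
Therefore phi_hat_1 = -0.2560.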